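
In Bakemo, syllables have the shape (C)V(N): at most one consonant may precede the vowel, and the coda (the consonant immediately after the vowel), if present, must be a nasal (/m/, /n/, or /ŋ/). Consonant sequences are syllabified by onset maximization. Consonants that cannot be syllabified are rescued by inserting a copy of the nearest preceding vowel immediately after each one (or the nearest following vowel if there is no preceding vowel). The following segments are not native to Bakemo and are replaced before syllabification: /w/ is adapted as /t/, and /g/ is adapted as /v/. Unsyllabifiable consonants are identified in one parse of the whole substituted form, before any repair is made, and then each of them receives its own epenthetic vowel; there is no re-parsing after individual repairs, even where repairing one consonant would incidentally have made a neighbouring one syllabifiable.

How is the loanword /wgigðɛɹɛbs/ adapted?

Substitution: /w/ → /t/, /g/ → /v/, giving /tvivðɛɹɛbs/.
Under (C)V(N), the unsyllabifiable consonants are /t/, /v/, /b/, /s/ (only a nasal (/m/, /n/, or /ŋ/) is licensed in coda position; onsets are limited to one consonant).
Each unlicensed consonant becomes the onset of a new syllable: /t/ → /ti/, /v/ → /vi/, /b/ → /bɛ/, /s/ → /sɛ/.

tiviviðɛɹɛbɛsɛ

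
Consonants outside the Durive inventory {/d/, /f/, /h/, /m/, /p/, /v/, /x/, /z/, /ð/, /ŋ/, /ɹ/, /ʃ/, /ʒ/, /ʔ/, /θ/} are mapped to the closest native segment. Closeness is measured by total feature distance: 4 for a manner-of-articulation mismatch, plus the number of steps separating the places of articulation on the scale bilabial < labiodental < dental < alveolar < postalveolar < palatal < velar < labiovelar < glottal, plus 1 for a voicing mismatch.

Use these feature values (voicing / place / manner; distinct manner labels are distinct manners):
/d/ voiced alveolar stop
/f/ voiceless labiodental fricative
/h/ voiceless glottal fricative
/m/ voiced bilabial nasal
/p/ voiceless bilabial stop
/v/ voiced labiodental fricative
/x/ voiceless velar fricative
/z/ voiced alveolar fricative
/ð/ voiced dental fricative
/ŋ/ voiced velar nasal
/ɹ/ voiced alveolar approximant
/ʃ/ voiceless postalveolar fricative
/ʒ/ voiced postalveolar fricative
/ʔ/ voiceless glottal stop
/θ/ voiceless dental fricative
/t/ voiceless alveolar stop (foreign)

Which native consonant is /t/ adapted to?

/d/ is closest: same manner (stop), place distance 0 (alveolar→alveolar), voicing differs (+1); total 1. Next closest is /p/ at distance 3.

d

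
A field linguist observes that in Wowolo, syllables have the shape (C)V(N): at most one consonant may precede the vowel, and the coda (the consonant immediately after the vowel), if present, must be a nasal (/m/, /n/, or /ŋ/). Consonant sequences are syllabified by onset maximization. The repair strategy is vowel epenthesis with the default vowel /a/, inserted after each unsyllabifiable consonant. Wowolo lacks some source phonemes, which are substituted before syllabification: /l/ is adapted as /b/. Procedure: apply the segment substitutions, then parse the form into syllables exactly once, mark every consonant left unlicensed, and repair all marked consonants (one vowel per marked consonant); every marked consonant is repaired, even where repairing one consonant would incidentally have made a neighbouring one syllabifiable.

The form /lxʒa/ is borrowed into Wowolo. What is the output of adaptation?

baxaʒa

Substitution: /l/ → /b/, giving /bxʒa/.
The consonants /b/, /x/ cannot be parsed into a legal (C)V(N) syllable (only a nasal (/m/, /n/, or /ŋ/) is licensed in coda position; onsets are limited to one consonant).
Each unlicensed consonant becomes the onset of a new syllable: /b/ → /ba/, /x/ → /xa/.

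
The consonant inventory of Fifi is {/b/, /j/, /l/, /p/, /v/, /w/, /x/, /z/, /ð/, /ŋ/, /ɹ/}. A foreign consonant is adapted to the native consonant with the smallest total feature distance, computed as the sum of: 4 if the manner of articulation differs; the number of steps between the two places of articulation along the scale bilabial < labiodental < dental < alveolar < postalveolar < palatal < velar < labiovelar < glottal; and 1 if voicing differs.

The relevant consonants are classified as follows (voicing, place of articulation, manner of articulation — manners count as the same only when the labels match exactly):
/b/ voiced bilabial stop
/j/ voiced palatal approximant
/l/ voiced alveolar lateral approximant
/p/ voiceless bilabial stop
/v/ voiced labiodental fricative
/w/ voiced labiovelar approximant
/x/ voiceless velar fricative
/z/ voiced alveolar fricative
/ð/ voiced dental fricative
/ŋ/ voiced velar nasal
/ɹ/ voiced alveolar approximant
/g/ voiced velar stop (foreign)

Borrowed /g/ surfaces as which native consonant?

/ŋ/ is closest: manner differs (stop→nasal, +4), place distance 0 (velar→velar), same voicing; total 4. Next closest is /j/ at distance 5.

ŋ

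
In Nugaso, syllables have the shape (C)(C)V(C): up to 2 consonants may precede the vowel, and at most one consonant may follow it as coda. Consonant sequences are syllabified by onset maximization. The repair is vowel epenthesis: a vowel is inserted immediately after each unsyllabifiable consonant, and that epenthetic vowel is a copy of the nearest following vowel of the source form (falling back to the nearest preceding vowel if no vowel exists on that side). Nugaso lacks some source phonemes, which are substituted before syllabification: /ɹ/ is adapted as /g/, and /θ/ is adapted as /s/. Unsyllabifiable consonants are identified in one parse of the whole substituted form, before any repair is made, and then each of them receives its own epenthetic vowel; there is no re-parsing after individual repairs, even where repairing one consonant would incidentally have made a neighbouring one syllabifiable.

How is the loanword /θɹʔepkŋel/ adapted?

segʔepkŋel

Substitution: /θ/ → /s/, /ɹ/ → /g/, giving /sgʔepkŋel/.
The consonants /s/ cannot be parsed into a legal (C)(C)V(C) syllable (at most one coda consonant is licensed; onsets may contain at most 2 consonants).
Inserting the epenthetic vowel yields /s/ → /se/.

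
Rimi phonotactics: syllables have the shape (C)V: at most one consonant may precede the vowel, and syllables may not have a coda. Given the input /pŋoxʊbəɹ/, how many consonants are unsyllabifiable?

Syllabifying with onset maximization leaves /p/, /ɹ/ stranded (no codas are permitted; onsets are limited to one consonant).

2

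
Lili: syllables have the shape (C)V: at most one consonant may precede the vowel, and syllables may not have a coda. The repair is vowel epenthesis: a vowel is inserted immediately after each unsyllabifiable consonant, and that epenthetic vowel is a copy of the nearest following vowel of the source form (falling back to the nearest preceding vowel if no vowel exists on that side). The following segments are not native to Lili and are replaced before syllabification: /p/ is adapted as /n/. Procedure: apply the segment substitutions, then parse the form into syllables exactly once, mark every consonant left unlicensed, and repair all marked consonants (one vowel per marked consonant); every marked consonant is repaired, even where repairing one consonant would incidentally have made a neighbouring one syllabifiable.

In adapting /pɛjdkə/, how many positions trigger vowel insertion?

2

After substitution the input is /nɛjdkə/.
The unsyllabifiable consonants are /j/, /d/; each receives one epenthetic vowel.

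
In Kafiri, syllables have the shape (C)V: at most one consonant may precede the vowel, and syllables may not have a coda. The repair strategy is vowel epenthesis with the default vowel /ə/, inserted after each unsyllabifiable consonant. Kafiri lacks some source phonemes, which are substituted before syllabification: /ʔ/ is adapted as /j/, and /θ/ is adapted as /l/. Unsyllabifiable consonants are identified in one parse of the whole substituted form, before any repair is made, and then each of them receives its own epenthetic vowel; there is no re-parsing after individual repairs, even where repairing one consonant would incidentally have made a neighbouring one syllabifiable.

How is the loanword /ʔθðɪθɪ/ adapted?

Substitution: /ʔ/ → /j/, /θ/ → /l/, giving /jlðɪlɪ/.
Syllabifying with onset maximization leaves /j/, /l/ stranded (no codas are permitted; onsets are limited to one consonant).
Inserting the epenthetic vowel yields /j/ → /jə/, /l/ → /lə/.

jələðɪlɪ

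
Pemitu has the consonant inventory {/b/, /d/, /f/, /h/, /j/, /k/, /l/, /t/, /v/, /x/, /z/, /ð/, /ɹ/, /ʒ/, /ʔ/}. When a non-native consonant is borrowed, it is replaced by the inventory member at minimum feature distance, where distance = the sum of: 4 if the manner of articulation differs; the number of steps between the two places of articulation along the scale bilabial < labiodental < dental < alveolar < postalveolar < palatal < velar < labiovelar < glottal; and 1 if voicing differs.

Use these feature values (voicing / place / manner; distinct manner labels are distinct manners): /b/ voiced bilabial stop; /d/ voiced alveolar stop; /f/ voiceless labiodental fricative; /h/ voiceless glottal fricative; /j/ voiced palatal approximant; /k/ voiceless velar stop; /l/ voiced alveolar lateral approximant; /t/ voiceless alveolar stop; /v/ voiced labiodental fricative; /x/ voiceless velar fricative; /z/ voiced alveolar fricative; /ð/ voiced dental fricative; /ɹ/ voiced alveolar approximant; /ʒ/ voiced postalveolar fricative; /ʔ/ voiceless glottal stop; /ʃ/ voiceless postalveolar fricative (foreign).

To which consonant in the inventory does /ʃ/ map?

/ʒ/ is closest: same manner (fricative), place distance 0 (postalveolar→postalveolar), voicing differs (+1); total 1. Next closest is /x/ at distance 2.

ʒ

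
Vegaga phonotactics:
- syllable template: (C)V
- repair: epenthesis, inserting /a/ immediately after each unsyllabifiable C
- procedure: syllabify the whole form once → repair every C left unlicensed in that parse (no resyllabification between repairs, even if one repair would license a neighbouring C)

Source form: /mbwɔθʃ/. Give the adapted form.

Syllabifying with onset maximization leaves /m/, /b/, /θ/, /ʃ/ stranded (no codas are permitted; onsets are limited to one consonant).
Epenthesis after each stranded consonant: /m/ → /ma/, /b/ → /ba/, /θ/ → /θa/, /ʃ/ → /ʃa/.

mabawɔθaʃa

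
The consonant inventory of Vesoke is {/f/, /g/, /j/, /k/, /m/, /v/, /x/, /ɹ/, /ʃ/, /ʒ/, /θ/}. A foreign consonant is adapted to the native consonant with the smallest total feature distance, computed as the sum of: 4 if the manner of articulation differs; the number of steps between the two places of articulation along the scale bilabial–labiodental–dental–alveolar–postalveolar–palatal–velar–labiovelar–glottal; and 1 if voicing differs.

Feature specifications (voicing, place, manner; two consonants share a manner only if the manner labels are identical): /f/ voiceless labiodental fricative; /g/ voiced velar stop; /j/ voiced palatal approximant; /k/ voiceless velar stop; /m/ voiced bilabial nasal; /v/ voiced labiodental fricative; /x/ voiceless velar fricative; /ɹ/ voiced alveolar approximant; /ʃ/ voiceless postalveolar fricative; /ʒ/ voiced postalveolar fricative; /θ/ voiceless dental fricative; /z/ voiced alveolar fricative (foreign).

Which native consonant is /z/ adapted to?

/ʒ/ is closest: same manner (fricative), place distance 1 (alveolar→postalveolar), same voicing; total 1. Next closest is /v/ at distance 2.

ʒ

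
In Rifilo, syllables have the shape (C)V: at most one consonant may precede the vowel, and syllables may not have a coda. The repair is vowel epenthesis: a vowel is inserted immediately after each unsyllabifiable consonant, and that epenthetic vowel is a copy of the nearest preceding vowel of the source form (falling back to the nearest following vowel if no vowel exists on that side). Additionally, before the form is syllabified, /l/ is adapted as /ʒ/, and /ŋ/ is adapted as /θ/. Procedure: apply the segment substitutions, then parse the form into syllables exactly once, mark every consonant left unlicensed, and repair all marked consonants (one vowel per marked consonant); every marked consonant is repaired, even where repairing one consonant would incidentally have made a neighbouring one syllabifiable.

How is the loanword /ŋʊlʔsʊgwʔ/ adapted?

Substitution: /ŋ/ → /θ/, /l/ → /ʒ/, giving /θʊʒʔsʊgwʔ/.
The consonants /ʒ/, /ʔ/, /g/, /w/, /ʔ/ cannot be parsed into a legal (C)V syllable (no codas are permitted; onsets are limited to one consonant).
Each unlicensed consonant becomes the onset of a new syllable: /ʒ/ → /ʒʊ/, /ʔ/ → /ʔʊ/, /g/ → /gʊ/, /w/ → /wʊ/, /ʔ/ → /ʔʊ/.

θʊʒʊʔʊsʊgʊwʊʔʊ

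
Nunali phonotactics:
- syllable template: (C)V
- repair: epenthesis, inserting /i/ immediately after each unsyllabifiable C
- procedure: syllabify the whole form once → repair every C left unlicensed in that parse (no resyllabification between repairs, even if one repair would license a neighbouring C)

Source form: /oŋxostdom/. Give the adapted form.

oŋixositidomi

The consonants /ŋ/, /s/, /t/, /m/ cannot be parsed into a legal (C)V syllable (no codas are permitted; onsets are limited to one consonant).
Inserting the epenthetic vowel yields /ŋ/ → /ŋi/, /s/ → /si/, /t/ → /ti/, /m/ → /mi/.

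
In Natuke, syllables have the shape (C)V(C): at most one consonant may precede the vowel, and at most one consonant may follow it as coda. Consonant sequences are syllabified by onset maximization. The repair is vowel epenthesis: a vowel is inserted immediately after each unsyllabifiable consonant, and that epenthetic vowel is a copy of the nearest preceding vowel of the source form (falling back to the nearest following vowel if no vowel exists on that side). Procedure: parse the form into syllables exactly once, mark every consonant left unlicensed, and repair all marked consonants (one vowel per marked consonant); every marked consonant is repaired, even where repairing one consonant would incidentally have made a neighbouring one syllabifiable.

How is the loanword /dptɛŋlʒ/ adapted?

dɛpɛtɛŋlɛʒɛ

Under (C)V(C), the unsyllabifiable consonants are /d/, /p/, /l/, /ʒ/ (at most one coda consonant is licensed; onsets are limited to one consonant).
Each unlicensed consonant becomes the onset of a new syllable: /d/ → /dɛ/, /p/ → /pɛ/, /l/ → /lɛ/, /ʒ/ → /ʒɛ/.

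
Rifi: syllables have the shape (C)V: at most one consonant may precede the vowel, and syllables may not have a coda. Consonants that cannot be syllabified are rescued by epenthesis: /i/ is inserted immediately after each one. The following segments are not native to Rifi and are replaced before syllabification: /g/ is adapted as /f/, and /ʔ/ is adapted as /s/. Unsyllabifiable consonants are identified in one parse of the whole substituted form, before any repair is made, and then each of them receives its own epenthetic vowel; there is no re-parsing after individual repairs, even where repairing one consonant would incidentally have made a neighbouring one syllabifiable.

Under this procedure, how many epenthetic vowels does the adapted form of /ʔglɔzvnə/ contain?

After substitution the input is /sflɔzvnə/.
The unsyllabifiable consonants are /s/, /f/, /z/, /v/; each receives one epenthetic vowel.

4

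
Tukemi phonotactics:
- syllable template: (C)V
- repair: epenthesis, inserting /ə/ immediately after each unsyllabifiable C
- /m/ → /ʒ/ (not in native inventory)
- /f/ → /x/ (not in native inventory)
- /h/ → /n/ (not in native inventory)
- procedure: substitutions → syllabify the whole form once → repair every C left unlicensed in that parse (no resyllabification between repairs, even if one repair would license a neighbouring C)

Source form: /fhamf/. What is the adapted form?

Substitution: /f/ → /x/, /h/ → /n/, /m/ → /ʒ/, giving /xnaʒx/.
Under (C)V, the unsyllabifiable consonants are /x/, /ʒ/, /x/ (no codas are permitted; onsets are limited to one consonant).
Inserting the epenthetic vowel yields /x/ → /xə/, /ʒ/ → /ʒə/, /x/ → /xə/.

xənaʒəxə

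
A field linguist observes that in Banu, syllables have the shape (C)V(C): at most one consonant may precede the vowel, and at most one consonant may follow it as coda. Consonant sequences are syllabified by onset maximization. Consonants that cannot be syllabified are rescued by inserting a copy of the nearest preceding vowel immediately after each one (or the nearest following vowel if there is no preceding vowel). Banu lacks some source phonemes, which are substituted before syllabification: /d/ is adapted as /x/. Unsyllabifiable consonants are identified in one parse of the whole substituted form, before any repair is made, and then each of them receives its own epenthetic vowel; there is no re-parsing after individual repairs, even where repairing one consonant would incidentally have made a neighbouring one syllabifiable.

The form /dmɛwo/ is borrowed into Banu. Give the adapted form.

xɛmɛwo

Substitution: /d/ → /x/, giving /xmɛwo/.
Under (C)V(C), the unsyllabifiable consonants are /x/ (at most one coda consonant is licensed; onsets are limited to one consonant).
Epenthesis after each stranded consonant: /x/ → /xɛ/.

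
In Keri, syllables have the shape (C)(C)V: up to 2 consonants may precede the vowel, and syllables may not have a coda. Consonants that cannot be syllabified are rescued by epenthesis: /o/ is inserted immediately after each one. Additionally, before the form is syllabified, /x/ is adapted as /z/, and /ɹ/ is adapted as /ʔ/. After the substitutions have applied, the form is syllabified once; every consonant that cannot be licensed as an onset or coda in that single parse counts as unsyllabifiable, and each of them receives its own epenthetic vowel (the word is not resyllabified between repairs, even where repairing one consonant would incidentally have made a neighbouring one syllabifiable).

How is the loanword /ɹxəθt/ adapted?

ʔzəθoto

Substitution: /ɹ/ → /ʔ/, /x/ → /z/, giving /ʔzəθt/.
Under (C)(C)V, the unsyllabifiable consonants are /θ/, /t/ (no codas are permitted; onsets may contain at most 2 consonants).
Epenthesis after each stranded consonant: /θ/ → /θo/, /t/ → /to/.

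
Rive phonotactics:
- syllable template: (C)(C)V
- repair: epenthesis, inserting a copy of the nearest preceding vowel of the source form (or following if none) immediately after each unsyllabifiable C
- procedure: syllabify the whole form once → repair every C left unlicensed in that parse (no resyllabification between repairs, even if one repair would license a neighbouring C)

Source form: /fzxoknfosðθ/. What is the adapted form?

Under (C)(C)V, the unsyllabifiable consonants are /f/, /k/, /s/, /ð/, /θ/ (no codas are permitted; onsets may contain at most 2 consonants).
Inserting the epenthetic vowel yields /f/ → /fo/, /k/ → /ko/, /s/ → /so/, /ð/ → /ðo/, /θ/ → /θo/.

fozxokonfosoðoθo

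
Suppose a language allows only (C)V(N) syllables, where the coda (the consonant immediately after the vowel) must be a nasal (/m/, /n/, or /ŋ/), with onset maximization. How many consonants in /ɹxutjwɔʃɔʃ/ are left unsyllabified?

4

Syllabifying with onset maximization leaves /ɹ/, /t/, /j/, /ʃ/ stranded (only a nasal (/m/, /n/, or /ŋ/) is licensed in coda position; onsets are limited to one consonant).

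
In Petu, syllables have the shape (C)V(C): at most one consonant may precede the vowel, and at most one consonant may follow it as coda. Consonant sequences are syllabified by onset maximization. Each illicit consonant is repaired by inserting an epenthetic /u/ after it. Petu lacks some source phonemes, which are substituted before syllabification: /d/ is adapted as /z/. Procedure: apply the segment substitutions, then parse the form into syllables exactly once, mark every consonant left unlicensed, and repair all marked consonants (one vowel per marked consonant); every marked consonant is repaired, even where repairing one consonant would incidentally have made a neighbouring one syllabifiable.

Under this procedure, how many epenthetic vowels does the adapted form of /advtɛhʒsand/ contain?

3

After substitution the input is /azvtɛhʒsanz/.
The unsyllabifiable consonants are /v/, /ʒ/, /z/; each receives one epenthetic vowel.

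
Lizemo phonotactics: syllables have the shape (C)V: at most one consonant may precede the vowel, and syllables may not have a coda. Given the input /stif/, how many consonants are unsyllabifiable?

The consonants /s/, /f/ cannot be parsed into a legal (C)V syllable (no codas are permitted; onsets are limited to one consonant).

2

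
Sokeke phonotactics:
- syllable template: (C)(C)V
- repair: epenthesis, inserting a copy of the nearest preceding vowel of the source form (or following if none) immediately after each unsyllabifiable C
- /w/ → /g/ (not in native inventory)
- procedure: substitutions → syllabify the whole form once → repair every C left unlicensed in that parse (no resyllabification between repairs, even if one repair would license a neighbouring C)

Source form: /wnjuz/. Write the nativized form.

Substitution: /w/ → /g/, giving /gnjuz/.
The consonants /g/, /z/ cannot be parsed into a legal (C)(C)V syllable (no codas are permitted; onsets may contain at most 2 consonants).
Inserting the epenthetic vowel yields /g/ → /gu/, /z/ → /zu/.

gunjuzu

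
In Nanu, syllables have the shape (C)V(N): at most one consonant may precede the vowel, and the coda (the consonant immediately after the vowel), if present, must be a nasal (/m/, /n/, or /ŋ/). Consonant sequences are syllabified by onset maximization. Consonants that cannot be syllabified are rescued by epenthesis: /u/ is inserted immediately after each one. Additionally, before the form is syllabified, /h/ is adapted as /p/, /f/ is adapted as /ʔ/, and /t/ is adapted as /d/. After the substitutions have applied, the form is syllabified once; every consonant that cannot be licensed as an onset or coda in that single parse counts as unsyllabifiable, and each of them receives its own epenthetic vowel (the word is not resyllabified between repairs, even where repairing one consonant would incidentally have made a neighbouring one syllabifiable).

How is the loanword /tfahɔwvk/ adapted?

duʔapɔwuvuku

Substitution: /t/ → /d/, /f/ → /ʔ/, /h/ → /p/, giving /dʔapɔwvk/.
Syllabifying with onset maximization leaves /d/, /w/, /v/, /k/ stranded (only a nasal (/m/, /n/, or /ŋ/) is licensed in coda position; onsets are limited to one consonant).
Inserting the epenthetic vowel yields /d/ → /du/, /w/ → /wu/, /v/ → /vu/, /k/ → /ku/.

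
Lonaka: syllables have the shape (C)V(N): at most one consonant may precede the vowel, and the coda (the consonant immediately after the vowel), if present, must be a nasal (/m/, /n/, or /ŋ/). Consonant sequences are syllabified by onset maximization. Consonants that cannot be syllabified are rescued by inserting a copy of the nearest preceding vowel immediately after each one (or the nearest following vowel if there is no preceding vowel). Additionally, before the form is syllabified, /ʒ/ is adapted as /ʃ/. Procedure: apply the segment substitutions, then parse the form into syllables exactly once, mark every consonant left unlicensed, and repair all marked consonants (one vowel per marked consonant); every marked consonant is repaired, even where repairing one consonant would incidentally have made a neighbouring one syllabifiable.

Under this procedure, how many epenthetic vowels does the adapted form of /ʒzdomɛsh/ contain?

4

After substitution the input is /ʃzdomɛsh/.
The unsyllabifiable consonants are /ʃ/, /z/, /s/, /h/; each receives one epenthetic vowel.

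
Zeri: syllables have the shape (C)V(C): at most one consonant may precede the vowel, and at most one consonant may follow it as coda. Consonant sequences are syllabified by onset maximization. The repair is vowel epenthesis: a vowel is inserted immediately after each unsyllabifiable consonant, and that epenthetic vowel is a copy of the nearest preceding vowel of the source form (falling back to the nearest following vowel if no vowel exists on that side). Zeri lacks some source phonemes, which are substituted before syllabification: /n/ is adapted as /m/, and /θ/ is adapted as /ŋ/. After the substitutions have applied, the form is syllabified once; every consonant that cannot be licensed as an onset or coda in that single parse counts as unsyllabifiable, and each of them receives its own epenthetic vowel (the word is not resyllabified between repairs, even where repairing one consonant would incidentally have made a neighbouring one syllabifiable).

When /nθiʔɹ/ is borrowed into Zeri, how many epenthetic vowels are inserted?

After substitution the input is /mŋiʔɹ/.
The unsyllabifiable consonants are /m/, /ɹ/; each receives one epenthetic vowel.

2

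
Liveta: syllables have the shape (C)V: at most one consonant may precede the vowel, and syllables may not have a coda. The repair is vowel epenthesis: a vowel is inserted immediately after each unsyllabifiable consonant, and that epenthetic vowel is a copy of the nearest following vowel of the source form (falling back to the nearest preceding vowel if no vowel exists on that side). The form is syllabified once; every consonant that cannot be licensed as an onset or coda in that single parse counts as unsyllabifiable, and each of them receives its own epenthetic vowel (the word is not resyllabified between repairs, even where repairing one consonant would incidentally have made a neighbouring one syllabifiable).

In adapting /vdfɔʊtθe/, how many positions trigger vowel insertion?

3

The unsyllabifiable consonants are /v/, /d/, /t/; each receives one epenthetic vowel.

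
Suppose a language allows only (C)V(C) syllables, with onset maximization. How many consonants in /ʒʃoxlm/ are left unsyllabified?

3

Under (C)V(C), the unsyllabifiable consonants are /ʒ/, /l/, /m/ (at most one coda consonant is licensed; onsets are limited to one consonant).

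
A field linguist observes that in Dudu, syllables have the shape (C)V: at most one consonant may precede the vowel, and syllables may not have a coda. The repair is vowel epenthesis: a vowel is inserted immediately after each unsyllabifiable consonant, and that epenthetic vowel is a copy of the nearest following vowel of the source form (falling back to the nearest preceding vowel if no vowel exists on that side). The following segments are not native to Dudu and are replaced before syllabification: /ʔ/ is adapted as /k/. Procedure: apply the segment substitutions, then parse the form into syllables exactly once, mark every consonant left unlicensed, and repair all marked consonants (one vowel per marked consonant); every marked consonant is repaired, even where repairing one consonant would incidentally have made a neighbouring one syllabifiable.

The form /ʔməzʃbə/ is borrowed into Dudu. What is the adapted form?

kəməzəʃəbə

Substitution: /ʔ/ → /k/, giving /kməzʃbə/.
Syllabifying with onset maximization leaves /k/, /z/, /ʃ/ stranded (no codas are permitted; onsets are limited to one consonant).
Inserting the epenthetic vowel yields /k/ → /kə/, /z/ → /zə/, /ʃ/ → /ʃə/.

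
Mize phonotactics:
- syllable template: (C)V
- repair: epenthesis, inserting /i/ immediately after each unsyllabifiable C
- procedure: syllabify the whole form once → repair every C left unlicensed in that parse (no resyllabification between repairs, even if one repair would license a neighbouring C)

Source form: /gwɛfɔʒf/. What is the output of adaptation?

The consonants /g/, /ʒ/, /f/ cannot be parsed into a legal (C)V syllable (no codas are permitted; onsets are limited to one consonant).
Inserting the epenthetic vowel yields /g/ → /gi/, /ʒ/ → /ʒi/, /f/ → /fi/.

giwɛfɔʒifi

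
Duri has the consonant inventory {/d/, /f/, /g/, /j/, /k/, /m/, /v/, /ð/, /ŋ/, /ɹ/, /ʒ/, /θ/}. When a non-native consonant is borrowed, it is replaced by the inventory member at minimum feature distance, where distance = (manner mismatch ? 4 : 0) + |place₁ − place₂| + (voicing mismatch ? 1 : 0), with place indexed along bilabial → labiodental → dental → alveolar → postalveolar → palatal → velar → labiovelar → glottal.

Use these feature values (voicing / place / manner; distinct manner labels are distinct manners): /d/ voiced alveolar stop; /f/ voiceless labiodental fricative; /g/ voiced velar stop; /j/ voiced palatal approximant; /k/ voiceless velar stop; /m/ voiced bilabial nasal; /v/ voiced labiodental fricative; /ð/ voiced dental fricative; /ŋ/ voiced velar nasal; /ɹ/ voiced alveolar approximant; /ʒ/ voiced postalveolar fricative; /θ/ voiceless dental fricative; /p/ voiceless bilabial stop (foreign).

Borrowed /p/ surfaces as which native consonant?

d

/d/ is closest: same manner (stop), place distance 3 (bilabial→alveolar), voicing differs (+1); total 4. Next closest is /f/ at distance 5.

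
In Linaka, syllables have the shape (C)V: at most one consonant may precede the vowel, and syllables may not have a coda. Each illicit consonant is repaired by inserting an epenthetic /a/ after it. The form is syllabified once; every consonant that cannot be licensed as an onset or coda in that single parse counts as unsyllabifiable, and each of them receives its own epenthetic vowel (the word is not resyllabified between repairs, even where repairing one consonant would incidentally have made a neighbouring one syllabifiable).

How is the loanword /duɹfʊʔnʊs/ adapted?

The consonants /ɹ/, /ʔ/, /s/ cannot be parsed into a legal (C)V syllable (no codas are permitted; onsets are limited to one consonant).
Each unlicensed consonant becomes the onset of a new syllable: /ɹ/ → /ɹa/, /ʔ/ → /ʔa/, /s/ → /sa/.

duɹafʊʔanʊsa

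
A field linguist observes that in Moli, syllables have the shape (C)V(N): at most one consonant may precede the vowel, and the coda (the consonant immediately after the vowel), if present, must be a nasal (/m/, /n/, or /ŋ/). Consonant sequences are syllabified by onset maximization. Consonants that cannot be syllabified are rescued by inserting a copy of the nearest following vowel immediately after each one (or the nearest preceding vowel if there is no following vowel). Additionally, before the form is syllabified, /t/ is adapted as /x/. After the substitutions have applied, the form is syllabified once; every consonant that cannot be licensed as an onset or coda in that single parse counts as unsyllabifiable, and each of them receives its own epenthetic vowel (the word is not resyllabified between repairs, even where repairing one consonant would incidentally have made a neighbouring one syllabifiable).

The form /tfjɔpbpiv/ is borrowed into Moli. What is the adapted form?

Substitution: /t/ → /x/, giving /xfjɔpbpiv/.
Under (C)V(N), the unsyllabifiable consonants are /x/, /f/, /p/, /b/, /v/ (only a nasal (/m/, /n/, or /ŋ/) is licensed in coda position; onsets are limited to one consonant).
Epenthesis after each stranded consonant: /x/ → /xɔ/, /f/ → /fɔ/, /p/ → /pi/, /b/ → /bi/, /v/ → /vi/.

xɔfɔjɔpibipivi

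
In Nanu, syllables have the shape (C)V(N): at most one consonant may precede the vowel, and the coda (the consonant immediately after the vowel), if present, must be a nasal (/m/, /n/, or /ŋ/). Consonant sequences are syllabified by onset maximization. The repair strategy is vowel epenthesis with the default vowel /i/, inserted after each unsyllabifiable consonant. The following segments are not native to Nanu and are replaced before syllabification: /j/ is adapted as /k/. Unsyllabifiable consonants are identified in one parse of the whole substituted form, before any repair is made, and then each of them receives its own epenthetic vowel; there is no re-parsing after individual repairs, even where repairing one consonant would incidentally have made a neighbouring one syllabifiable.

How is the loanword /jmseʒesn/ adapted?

Substitution: /j/ → /k/, giving /kmseʒesn/.
Syllabifying with onset maximization leaves /k/, /m/, /s/, /n/ stranded (only a nasal (/m/, /n/, or /ŋ/) is licensed in coda position; onsets are limited to one consonant).
Inserting the epenthetic vowel yields /k/ → /ki/, /m/ → /mi/, /s/ → /si/, /n/ → /ni/.

kimiseʒesini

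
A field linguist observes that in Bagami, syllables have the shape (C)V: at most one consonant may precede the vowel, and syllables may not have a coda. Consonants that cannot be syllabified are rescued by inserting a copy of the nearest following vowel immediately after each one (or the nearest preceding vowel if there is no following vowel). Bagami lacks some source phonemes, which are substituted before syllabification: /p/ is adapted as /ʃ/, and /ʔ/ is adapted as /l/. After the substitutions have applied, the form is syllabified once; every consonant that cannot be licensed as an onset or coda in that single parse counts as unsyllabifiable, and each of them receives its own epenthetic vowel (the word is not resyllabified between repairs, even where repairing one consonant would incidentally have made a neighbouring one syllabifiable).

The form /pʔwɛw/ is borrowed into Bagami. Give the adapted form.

Substitution: /p/ → /ʃ/, /ʔ/ → /l/, giving /ʃlwɛw/.
Syllabifying with onset maximization leaves /ʃ/, /l/, /w/ stranded (no codas are permitted; onsets are limited to one consonant).
Inserting the epenthetic vowel yields /ʃ/ → /ʃɛ/, /l/ → /lɛ/, /w/ → /wɛ/.

ʃɛlɛwɛwɛ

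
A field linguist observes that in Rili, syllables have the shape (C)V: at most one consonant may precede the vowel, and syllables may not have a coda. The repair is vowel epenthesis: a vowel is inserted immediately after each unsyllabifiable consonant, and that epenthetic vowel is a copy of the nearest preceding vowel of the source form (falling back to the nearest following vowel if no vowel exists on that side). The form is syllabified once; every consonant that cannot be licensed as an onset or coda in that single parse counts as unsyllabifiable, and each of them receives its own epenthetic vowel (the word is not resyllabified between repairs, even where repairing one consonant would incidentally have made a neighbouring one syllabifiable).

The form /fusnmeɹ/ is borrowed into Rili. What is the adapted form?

Under (C)V, the unsyllabifiable consonants are /s/, /n/, /ɹ/ (no codas are permitted; onsets are limited to one consonant).
Inserting the epenthetic vowel yields /s/ → /su/, /n/ → /nu/, /ɹ/ → /ɹe/.

fusunumeɹe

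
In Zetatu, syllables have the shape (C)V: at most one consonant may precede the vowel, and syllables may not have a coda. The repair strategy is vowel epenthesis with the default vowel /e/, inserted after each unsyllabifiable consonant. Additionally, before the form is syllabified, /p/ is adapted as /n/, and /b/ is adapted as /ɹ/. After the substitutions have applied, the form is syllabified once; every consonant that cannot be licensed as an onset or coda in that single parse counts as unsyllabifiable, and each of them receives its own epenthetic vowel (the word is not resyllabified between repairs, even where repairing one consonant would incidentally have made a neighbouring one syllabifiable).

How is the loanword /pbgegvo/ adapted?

Substitution: /p/ → /n/, /b/ → /ɹ/, giving /nɹgegvo/.
The consonants /n/, /ɹ/, /g/ cannot be parsed into a legal (C)V syllable (no codas are permitted; onsets are limited to one consonant).
Epenthesis after each stranded consonant: /n/ → /ne/, /ɹ/ → /ɹe/, /g/ → /ge/.

neɹegegevo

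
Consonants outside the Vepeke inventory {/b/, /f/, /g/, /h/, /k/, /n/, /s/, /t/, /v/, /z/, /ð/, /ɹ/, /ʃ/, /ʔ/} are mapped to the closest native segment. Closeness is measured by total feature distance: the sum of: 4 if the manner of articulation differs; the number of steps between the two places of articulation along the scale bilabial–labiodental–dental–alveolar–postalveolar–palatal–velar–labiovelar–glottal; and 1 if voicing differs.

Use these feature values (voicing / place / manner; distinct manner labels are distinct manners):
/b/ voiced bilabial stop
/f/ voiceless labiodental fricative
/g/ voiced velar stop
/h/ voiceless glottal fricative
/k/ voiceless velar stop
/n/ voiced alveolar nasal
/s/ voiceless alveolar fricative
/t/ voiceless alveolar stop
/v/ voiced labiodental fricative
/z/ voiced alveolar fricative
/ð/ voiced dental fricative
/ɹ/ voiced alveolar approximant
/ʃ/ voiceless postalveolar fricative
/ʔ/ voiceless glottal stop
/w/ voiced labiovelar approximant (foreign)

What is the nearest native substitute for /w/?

/ɹ/ is closest: same manner (approximant), place distance 4 (labiovelar→alveolar), same voicing; total 4. Next closest is /g/ at distance 5.

ɹ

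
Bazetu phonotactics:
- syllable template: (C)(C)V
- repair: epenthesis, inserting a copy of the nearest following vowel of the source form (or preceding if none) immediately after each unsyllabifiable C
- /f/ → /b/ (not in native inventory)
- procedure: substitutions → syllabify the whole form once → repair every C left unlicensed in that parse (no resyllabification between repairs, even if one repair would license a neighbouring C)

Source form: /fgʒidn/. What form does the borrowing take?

Substitution: /f/ → /b/, giving /bgʒidn/.
The consonants /b/, /d/, /n/ cannot be parsed into a legal (C)(C)V syllable (no codas are permitted; onsets may contain at most 2 consonants).
Epenthesis after each stranded consonant: /b/ → /bi/, /d/ → /di/, /n/ → /ni/.

bigʒidini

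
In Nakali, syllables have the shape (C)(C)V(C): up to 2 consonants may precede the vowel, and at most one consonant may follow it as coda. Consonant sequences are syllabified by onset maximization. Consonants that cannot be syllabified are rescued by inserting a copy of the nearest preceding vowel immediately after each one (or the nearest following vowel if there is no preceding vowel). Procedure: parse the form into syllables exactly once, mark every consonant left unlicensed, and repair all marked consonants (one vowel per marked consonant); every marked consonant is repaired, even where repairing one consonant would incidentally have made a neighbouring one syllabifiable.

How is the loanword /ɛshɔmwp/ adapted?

ɛshɔmwɔpɔ

Syllabifying with onset maximization leaves /w/, /p/ stranded (at most one coda consonant is licensed; onsets may contain at most 2 consonants).
Each unlicensed consonant becomes the onset of a new syllable: /w/ → /wɔ/, /p/ → /pɔ/.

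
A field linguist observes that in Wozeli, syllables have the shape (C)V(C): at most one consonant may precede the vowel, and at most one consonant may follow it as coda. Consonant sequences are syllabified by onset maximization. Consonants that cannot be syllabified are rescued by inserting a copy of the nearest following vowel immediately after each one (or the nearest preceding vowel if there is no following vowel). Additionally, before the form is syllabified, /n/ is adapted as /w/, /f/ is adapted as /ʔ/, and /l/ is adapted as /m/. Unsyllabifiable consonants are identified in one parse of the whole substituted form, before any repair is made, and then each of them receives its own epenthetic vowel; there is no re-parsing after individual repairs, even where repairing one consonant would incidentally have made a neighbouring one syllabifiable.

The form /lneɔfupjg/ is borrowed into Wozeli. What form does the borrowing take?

meweɔʔupjugu

Substitution: /l/ → /m/, /n/ → /w/, /f/ → /ʔ/, giving /mweɔʔupjg/.
Under (C)V(C), the unsyllabifiable consonants are /m/, /j/, /g/ (at most one coda consonant is licensed; onsets are limited to one consonant).
Each unlicensed consonant becomes the onset of a new syllable: /m/ → /me/, /j/ → /ju/, /g/ → /gu/.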